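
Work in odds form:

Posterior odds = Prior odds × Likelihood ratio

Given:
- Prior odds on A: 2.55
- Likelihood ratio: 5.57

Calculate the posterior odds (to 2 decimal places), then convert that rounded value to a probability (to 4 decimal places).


Step 1: Calculate posterior odds
Posterior odds = Prior odds × LR
               = 2.55 × 5.57
               = 14.20

Step 2: Convert to probability
P(A|E) = Posterior odds / (1 + Posterior odds)
       = 14.20 / (1 + 14.20)
       = 14.20 / 15.20
       = 0.9342

The evidence increased P(A) from 0.7183 to 0.9342.


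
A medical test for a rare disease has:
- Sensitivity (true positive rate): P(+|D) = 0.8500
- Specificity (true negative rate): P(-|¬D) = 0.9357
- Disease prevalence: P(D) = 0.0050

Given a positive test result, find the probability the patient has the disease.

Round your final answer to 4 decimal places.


Let D = has disease, + = positive test

Given:
- P(D) = 0.0050 (prevalence)
- P(+|D) = 0.8500 (sensitivity)
- P(-|¬D) = 0.9357 (specificity)
- P(+|¬D) = 0.0643 (false positive rate = 1 - specificity)

Step 1: Find P(+)
P(+) = P(+|D)P(D) + P(+|¬D)P(¬D)
     = 0.8500 × 0.0050 + 0.0643 × 0.9950
     = 0.00425000 + 0.06397850
     = 0.06822850

Step 2: Apply Bayes' theorem for P(D|+)
P(D|+) = P(+|D)P(D) / P(+)
       = 0.00425000 / 0.06822850
       = 0.0623


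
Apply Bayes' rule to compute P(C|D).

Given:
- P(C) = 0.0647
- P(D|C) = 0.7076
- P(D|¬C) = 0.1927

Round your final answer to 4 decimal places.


Bayes' theorem: P(C|D) = P(D|C) × P(C) / P(D)

Step 1: Calculate P(D) using law of total probability
P(D) = P(D|C)P(C) + P(D|¬C)P(¬C)
     = 0.7076 × 0.0647 + 0.1927 × 0.9353
     = 0.04578172 + 0.18023231
     = 0.22601403

Step 2: Apply Bayes' theorem
P(C|D) = P(D|C) × P(C) / P(D)
       = 0.04578172 / 0.22601403
       = 0.2026


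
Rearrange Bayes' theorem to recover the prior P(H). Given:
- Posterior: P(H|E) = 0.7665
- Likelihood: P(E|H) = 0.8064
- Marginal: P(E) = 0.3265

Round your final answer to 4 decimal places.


From Bayes' theorem: P(H|E) = P(E|H) × P(H) / P(E)

Rearranging for P(H):
P(H) = P(H|E) × P(E) / P(E|H)
     = 0.7665 × 0.3265 / 0.8064
     = 0.25026225 / 0.8064
     = 0.3103


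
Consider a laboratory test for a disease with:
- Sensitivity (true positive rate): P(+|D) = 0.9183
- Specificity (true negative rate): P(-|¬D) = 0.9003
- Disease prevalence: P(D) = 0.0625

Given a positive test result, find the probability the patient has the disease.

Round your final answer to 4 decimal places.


Let D = has disease, + = positive test

Given:
- P(D) = 0.0625 (prevalence)
- P(+|D) = 0.9183 (sensitivity)
- P(-|¬D) = 0.9003 (specificity)
- P(+|¬D) = 0.0997 (false positive rate = 1 - specificity)

Step 1: Find P(+)
P(+) = P(+|D)P(D) + P(+|¬D)P(¬D)
     = 0.9183 × 0.0625 + 0.0997 × 0.9375
     = 0.05739375 + 0.09346875
     = 0.15086250

Step 2: Apply Bayes' theorem for P(D|+)
P(D|+) = P(+|D)P(D) / P(+)
       = 0.05739375 / 0.15086250
       = 0.3804


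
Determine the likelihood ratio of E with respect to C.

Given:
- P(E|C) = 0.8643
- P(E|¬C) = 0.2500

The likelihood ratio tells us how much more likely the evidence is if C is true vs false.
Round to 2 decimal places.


Likelihood Ratio (LR) = P(E|C) / P(E|¬C)

LR = 0.8643 / 0.2500
   = 3.46

The evidence is 3.46 times more likely if C is true than if C is false.
Because LR exceeds 1, E is evidence for C.


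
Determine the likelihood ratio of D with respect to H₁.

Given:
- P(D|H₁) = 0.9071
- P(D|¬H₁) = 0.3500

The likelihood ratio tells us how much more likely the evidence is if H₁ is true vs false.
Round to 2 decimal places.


Likelihood Ratio (LR) = P(D|H₁) / P(D|¬H₁)

LR = 0.9071 / 0.3500
   = 2.59

The evidence is 2.59 times more likely if H₁ is true than if H₁ is false.
Since LR > 1, the evidence supports H₁ over ¬H₁.


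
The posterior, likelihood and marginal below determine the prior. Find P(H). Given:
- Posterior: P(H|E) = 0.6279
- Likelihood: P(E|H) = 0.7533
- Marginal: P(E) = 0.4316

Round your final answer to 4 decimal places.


From Bayes' theorem: P(H|E) = P(E|H) × P(H) / P(E)

Rearranging for P(H):
P(H) = P(H|E) × P(E) / P(E|H)
     = 0.6279 × 0.4316 / 0.7533
     = 0.27100164 / 0.7533
     = 0.3598


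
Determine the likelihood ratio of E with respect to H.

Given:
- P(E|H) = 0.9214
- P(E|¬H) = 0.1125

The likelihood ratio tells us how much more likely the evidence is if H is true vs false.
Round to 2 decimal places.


Likelihood Ratio (LR) = P(E|H) / P(E|¬H)

LR = 0.9214 / 0.1125
   = 8.19

The evidence is 8.19 times more likely if H is true than if H is false.
Because LR exceeds 1, E is evidence for H.


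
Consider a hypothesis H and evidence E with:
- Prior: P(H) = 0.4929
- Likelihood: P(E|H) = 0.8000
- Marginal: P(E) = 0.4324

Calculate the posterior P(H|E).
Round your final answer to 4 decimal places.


Using Bayes' theorem:

P(H|E) = P(E|H) × P(H) / P(E)
       = 0.8000 × 0.4929 / 0.4324
       = 0.39432000 / 0.4324
       = 0.9119

The evidence strengthens our belief in H.
Prior: 0.4929 → Posterior: 0.9119


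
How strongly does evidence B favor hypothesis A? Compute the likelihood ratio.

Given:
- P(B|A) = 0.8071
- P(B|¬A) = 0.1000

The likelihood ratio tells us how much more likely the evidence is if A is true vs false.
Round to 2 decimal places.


Likelihood Ratio (LR) = P(B|A) / P(B|¬A)

LR = 0.8071 / 0.1000
   = 8.07

The evidence is 8.07 times more likely if A is true than if A is false.
LR > 1, so observing B raises the odds in favor of A.


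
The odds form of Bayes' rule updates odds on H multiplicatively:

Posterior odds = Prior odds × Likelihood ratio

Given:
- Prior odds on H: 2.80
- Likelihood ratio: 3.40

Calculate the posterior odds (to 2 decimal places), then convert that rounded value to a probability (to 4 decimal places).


Step 1: Calculate posterior odds
Posterior odds = Prior odds × LR
               = 2.80 × 3.40
               = 9.52

Step 2: Convert to probability
P(H|E) = Posterior odds / (1 + Posterior odds)
       = 9.52 / (1 + 9.52)
       = 9.52 / 10.52
       = 0.9049

The evidence increased P(H) from 0.7368 to 0.9049.


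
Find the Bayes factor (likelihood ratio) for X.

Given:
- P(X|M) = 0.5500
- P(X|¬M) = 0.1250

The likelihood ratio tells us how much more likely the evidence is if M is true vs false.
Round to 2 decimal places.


Likelihood Ratio (LR) = P(X|M) / P(X|¬M)

LR = 0.5500 / 0.1250
   = 4.40

The evidence is 4.40 times more likely if M is true than if M is false.
Since LR > 1, the evidence supports M over ¬M.


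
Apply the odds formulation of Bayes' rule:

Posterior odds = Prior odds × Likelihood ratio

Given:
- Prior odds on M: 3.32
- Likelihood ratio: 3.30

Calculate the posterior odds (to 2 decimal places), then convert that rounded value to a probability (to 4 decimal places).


Step 1: Calculate posterior odds
Posterior odds = Prior odds × LR
               = 3.32 × 3.30
               = 10.96

Step 2: Convert to probability
P(M|E) = Posterior odds / (1 + Posterior odds)
       = 10.96 / (1 + 10.96)
       = 10.96 / 11.96
       = 0.9164

The evidence increased P(M) from 0.7685 to 0.9164.


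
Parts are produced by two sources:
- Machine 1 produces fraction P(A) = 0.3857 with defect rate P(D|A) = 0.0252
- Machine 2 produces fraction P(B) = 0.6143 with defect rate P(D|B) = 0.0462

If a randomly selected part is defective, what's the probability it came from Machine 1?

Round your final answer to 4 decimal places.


Let A = from Machine 1, D = defective

Given:
- P(A) = 0.3857, P(B) = 0.6143
- P(D|A) = 0.0252, P(D|B) = 0.0462

Step 1: Find P(D)
P(D) = P(D|A)P(A) + P(D|B)P(B)
     = 0.0252 × 0.3857 + 0.0462 × 0.6143
     = 0.00971964 + 0.02838066
     = 0.03810030

Step 2: Apply Bayes' theorem
P(A|D) = P(D|A)P(A) / P(D)
       = 0.00971964 / 0.03810030
       = 0.2551


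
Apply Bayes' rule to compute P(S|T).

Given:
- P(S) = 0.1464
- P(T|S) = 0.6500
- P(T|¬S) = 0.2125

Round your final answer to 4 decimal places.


Bayes' theorem: P(S|T) = P(T|S) × P(S) / P(T)

Step 1: Calculate P(T) using law of total probability
P(T) = P(T|S)P(S) + P(T|¬S)P(¬S)
     = 0.6500 × 0.1464 + 0.2125 × 0.8536
     = 0.09516000 + 0.18139000
     = 0.27655000

Step 2: Apply Bayes' theorem
P(S|T) = P(T|S) × P(S) / P(T)
       = 0.09516000 / 0.27655000
       = 0.3441


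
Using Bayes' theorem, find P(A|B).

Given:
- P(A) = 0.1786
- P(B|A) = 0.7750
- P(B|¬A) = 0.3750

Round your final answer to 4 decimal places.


Bayes' theorem: P(A|B) = P(B|A) × P(A) / P(B)

Step 1: Calculate P(B) using law of total probability
P(B) = P(B|A)P(A) + P(B|¬A)P(¬A)
     = 0.7750 × 0.1786 + 0.3750 × 0.8214
     = 0.13841500 + 0.30802500
     = 0.44644000

Step 2: Apply Bayes' theorem
P(A|B) = P(B|A) × P(A) / P(B)
       = 0.13841500 / 0.44644000
       = 0.3100


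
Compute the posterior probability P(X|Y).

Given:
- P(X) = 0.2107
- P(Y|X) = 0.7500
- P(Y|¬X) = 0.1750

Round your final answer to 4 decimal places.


Bayes' theorem: P(X|Y) = P(Y|X) × P(X) / P(Y)

Step 1: Calculate P(Y) using law of total probability
P(Y) = P(Y|X)P(X) + P(Y|¬X)P(¬X)
     = 0.7500 × 0.2107 + 0.1750 × 0.7893
     = 0.15802500 + 0.13812750
     = 0.29615250

Step 2: Apply Bayes' theorem
P(X|Y) = P(Y|X) × P(X) / P(Y)
       = 0.15802500 / 0.29615250
       = 0.5336


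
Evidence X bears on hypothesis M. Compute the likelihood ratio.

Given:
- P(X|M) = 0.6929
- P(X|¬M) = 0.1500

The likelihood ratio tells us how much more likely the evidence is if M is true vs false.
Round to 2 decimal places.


Likelihood Ratio (LR) = P(X|M) / P(X|¬M)

LR = 0.6929 / 0.1500
   = 4.62

The evidence is 4.62 times more likely if M is true than if M is false.
LR > 1, so observing X raises the odds in favor of M.


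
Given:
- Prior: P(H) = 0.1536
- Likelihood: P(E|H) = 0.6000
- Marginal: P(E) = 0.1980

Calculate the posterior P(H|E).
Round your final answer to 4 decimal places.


Using Bayes' theorem:

P(H|E) = P(E|H) × P(H) / P(E)
       = 0.6000 × 0.1536 / 0.1980
       = 0.09216000 / 0.1980
       = 0.4655

The evidence strengthens our belief in H.
Prior: 0.1536 → Posterior: 0.4655


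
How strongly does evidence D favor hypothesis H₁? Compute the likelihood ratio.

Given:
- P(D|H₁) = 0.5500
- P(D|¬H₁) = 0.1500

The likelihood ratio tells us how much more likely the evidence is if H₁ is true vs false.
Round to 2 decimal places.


Likelihood Ratio (LR) = P(D|H₁) / P(D|¬H₁)

LR = 0.5500 / 0.1500
   = 3.67

The evidence is 3.67 times more likely if H₁ is true than if H₁ is false.
Since LR > 1, the evidence supports H₁ over ¬H₁.


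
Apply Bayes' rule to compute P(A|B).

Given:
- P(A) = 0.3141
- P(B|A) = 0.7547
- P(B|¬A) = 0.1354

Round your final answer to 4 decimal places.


Bayes' theorem: P(A|B) = P(B|A) × P(A) / P(B)

Step 1: Calculate P(B) using law of total probability
P(B) = P(B|A)P(A) + P(B|¬A)P(¬A)
     = 0.7547 × 0.3141 + 0.1354 × 0.6859
     = 0.23705127 + 0.09287086
     = 0.32992213

Step 2: Apply Bayes' theorem
P(A|B) = P(B|A) × P(A) / P(B)
       = 0.23705127 / 0.32992213
       = 0.7185


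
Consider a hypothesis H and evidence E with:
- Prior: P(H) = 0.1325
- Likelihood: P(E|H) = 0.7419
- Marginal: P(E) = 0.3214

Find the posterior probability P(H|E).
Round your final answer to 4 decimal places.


Using Bayes' theorem:

P(H|E) = P(E|H) × P(H) / P(E)
       = 0.7419 × 0.1325 / 0.3214
       = 0.09830175 / 0.3214
       = 0.3059

The evidence strengthens our belief in H.
Prior: 0.1325 → Posterior: 0.3059


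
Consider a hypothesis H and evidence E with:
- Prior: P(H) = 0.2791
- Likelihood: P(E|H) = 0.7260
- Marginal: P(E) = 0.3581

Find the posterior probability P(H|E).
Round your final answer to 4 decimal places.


Using Bayes' theorem:

P(H|E) = P(E|H) × P(H) / P(E)
       = 0.7260 × 0.2791 / 0.3581
       = 0.20262660 / 0.3581
       = 0.5658

The evidence strengthens our belief in H.
Prior: 0.2791 → Posterior: 0.5658


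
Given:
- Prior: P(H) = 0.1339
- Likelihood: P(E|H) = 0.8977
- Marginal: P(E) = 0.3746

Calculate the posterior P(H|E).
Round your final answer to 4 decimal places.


Using Bayes' theorem:

P(H|E) = P(E|H) × P(H) / P(E)
       = 0.8977 × 0.1339 / 0.3746
       = 0.12020203 / 0.3746
       = 0.3209

The evidence strengthens our belief in H.
Prior: 0.1339 → Posterior: 0.3209


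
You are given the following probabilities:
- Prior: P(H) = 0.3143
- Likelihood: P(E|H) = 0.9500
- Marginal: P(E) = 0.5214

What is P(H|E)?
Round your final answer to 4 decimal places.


Using Bayes' theorem:

P(H|E) = P(E|H) × P(H) / P(E)
       = 0.9500 × 0.3143 / 0.5214
       = 0.29858500 / 0.5214
       = 0.5727

The evidence strengthens our belief in H.
Prior: 0.3143 → Posterior: 0.5727


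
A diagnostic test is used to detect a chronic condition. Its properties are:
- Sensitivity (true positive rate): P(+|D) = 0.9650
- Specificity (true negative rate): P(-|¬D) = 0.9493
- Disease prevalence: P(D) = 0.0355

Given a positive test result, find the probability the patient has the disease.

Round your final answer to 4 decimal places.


Let D = has disease, + = positive test

Given:
- P(D) = 0.0355 (prevalence)
- P(+|D) = 0.9650 (sensitivity)
- P(-|¬D) = 0.9493 (specificity)
- P(+|¬D) = 0.0507 (false positive rate = 1 - specificity)

Step 1: Find P(+)
P(+) = P(+|D)P(D) + P(+|¬D)P(¬D)
     = 0.9650 × 0.0355 + 0.0507 × 0.9645
     = 0.03425750 + 0.04890015
     = 0.08315765

Step 2: Apply Bayes' theorem for P(D|+)
P(D|+) = P(+|D)P(D) / P(+)
       = 0.03425750 / 0.08315765
       = 0.4120


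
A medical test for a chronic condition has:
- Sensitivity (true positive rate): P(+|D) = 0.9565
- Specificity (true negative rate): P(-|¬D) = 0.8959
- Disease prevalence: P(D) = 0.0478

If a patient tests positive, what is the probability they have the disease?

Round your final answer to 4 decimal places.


Let D = has disease, + = positive test

Given:
- P(D) = 0.0478 (prevalence)
- P(+|D) = 0.9565 (sensitivity)
- P(-|¬D) = 0.8959 (specificity)
- P(+|¬D) = 0.1041 (false positive rate = 1 - specificity)

Step 1: Find P(+)
P(+) = P(+|D)P(D) + P(+|¬D)P(¬D)
     = 0.9565 × 0.0478 + 0.1041 × 0.9522
     = 0.04572070 + 0.09912402
     = 0.14484472

Step 2: Apply Bayes' theorem for P(D|+)
P(D|+) = P(+|D)P(D) / P(+)
       = 0.04572070 / 0.14484472
       = 0.3157


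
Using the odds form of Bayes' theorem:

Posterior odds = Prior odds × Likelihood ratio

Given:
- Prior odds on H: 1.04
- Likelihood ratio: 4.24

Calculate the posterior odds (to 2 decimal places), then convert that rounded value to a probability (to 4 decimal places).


Step 1: Calculate posterior odds
Posterior odds = Prior odds × LR
               = 1.04 × 4.24
               = 4.41

Step 2: Convert to probability
P(H|E) = Posterior odds / (1 + Posterior odds)
       = 4.41 / (1 + 4.41)
       = 4.41 / 5.41
       = 0.8152

The evidence increased P(H) from 0.5098 to 0.8152.


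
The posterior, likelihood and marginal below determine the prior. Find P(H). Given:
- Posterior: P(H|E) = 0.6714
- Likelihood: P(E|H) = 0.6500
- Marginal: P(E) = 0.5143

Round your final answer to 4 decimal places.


From Bayes' theorem: P(H|E) = P(E|H) × P(H) / P(E)

Rearranging for P(H):
P(H) = P(H|E) × P(E) / P(E|H)
     = 0.6714 × 0.5143 / 0.6500
     = 0.34530102 / 0.6500
     = 0.5312


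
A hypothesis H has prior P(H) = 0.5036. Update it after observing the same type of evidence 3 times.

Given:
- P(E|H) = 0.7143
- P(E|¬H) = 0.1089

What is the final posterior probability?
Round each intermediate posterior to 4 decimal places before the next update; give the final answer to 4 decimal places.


Sequential Bayesian updating:

Initial prior: P(H) = 0.5036

Update 1:
  P(E) = 0.7143 × 0.5036 + 0.1089 × 0.4964 = 0.35972148 + 0.05405796 = 0.41377944
  P(H|E) = 0.35972148 / 0.41377944 = 0.8694

Update 2:
  P(E) = 0.7143 × 0.8694 + 0.1089 × 0.1306 = 0.62101242 + 0.01422234 = 0.63523476
  P(H|E) = 0.62101242 / 0.63523476 = 0.9776

Update 3:
  P(E) = 0.7143 × 0.9776 + 0.1089 × 0.0224 = 0.69829968 + 0.00243936 = 0.70073904
  P(H|E) = 0.69829968 / 0.70073904 = 0.9965

Final posterior: 0.9965


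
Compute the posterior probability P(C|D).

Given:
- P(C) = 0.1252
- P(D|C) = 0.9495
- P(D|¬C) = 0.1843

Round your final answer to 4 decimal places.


Bayes' theorem: P(C|D) = P(D|C) × P(C) / P(D)

Step 1: Calculate P(D) using law of total probability
P(D) = P(D|C)P(C) + P(D|¬C)P(¬C)
     = 0.9495 × 0.1252 + 0.1843 × 0.8748
     = 0.11887740 + 0.16122564
     = 0.28010304

Step 2: Apply Bayes' theorem
P(C|D) = P(D|C) × P(C) / P(D)
       = 0.11887740 / 0.28010304
       = 0.4244


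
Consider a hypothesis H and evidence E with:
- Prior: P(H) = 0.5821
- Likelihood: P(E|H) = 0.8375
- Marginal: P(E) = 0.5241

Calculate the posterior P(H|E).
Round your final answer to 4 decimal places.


Using Bayes' theorem:

P(H|E) = P(E|H) × P(H) / P(E)
       = 0.8375 × 0.5821 / 0.5241
       = 0.48750875 / 0.5241
       = 0.9302

The evidence strengthens our belief in H.
Prior: 0.5821 → Posterior: 0.9302


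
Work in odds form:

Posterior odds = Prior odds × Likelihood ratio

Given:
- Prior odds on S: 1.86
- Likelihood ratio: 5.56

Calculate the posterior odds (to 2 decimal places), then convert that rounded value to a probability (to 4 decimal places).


Step 1: Calculate posterior odds
Posterior odds = Prior odds × LR
               = 1.86 × 5.56
               = 10.34

Step 2: Convert to probability
P(S|E) = Posterior odds / (1 + Posterior odds)
       = 10.34 / (1 + 10.34)
       = 10.34 / 11.34
       = 0.9118

The evidence increased P(S) from 0.6503 to 0.9118.


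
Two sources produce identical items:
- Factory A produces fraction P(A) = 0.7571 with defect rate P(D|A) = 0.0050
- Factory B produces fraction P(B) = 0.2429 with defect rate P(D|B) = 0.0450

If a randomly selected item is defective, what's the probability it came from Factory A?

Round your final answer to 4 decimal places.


Let A = from Factory A, D = defective

Given:
- P(A) = 0.7571, P(B) = 0.2429
- P(D|A) = 0.0050, P(D|B) = 0.0450

Step 1: Find P(D)
P(D) = P(D|A)P(A) + P(D|B)P(B)
     = 0.0050 × 0.7571 + 0.0450 × 0.2429
     = 0.00378550 + 0.01093050
     = 0.01471600

Step 2: Apply Bayes' theorem
P(A|D) = P(D|A)P(A) / P(D)
       = 0.00378550 / 0.01471600
       = 0.2572


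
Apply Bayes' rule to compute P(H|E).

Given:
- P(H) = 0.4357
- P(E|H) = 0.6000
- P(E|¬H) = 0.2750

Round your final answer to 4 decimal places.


Bayes' theorem: P(H|E) = P(E|H) × P(H) / P(E)

Step 1: Calculate P(E) using law of total probability
P(E) = P(E|H)P(H) + P(E|¬H)P(¬H)
     = 0.6000 × 0.4357 + 0.2750 × 0.5643
     = 0.26142000 + 0.15518250
     = 0.41660250

Step 2: Apply Bayes' theorem
P(H|E) = P(E|H) × P(H) / P(E)
       = 0.26142000 / 0.41660250
       = 0.6275


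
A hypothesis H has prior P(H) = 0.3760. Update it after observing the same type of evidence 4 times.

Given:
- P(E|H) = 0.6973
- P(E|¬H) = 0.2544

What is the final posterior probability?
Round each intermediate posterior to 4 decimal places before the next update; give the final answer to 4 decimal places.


Sequential Bayesian updating:

Initial prior: P(H) = 0.3760

Update 1:
  P(E) = 0.6973 × 0.3760 + 0.2544 × 0.6240 = 0.26218480 + 0.15874560 = 0.42093040
  P(H|E) = 0.26218480 / 0.42093040 = 0.6229

Update 2:
  P(E) = 0.6973 × 0.6229 + 0.2544 × 0.3771 = 0.43434817 + 0.09593424 = 0.53028241
  P(H|E) = 0.43434817 / 0.53028241 = 0.8191

Update 3:
  P(E) = 0.6973 × 0.8191 + 0.2544 × 0.1809 = 0.57115843 + 0.04602096 = 0.61717939
  P(H|E) = 0.57115843 / 0.61717939 = 0.9254

Update 4:
  P(E) = 0.6973 × 0.9254 + 0.2544 × 0.0746 = 0.64528142 + 0.01897824 = 0.66425966
  P(H|E) = 0.64528142 / 0.66425966 = 0.9714

Final posterior: 0.9714


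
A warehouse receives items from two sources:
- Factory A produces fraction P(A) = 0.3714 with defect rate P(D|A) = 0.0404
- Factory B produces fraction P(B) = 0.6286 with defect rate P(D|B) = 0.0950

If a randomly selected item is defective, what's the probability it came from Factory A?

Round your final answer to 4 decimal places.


Let A = from Factory A, D = defective

Given:
- P(A) = 0.3714, P(B) = 0.6286
- P(D|A) = 0.0404, P(D|B) = 0.0950

Step 1: Find P(D)
P(D) = P(D|A)P(A) + P(D|B)P(B)
     = 0.0404 × 0.3714 + 0.0950 × 0.6286
     = 0.01500456 + 0.05971700
     = 0.07472156

Step 2: Apply Bayes' theorem
P(A|D) = P(D|A)P(A) / P(D)
       = 0.01500456 / 0.07472156
       = 0.2008


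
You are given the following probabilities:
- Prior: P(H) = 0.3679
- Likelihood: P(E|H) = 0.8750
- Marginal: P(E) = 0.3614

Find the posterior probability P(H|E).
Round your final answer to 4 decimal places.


Using Bayes' theorem:

P(H|E) = P(E|H) × P(H) / P(E)
       = 0.8750 × 0.3679 / 0.3614
       = 0.32191250 / 0.3614
       = 0.8907

The evidence strengthens our belief in H.
Prior: 0.3679 → Posterior: 0.8907


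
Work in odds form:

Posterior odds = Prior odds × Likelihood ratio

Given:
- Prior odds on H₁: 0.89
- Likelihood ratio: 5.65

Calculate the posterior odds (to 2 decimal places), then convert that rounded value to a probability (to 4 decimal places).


Step 1: Calculate posterior odds
Posterior odds = Prior odds × LR
               = 0.89 × 5.65
               = 5.03

Step 2: Convert to probability
P(H₁|E) = Posterior odds / (1 + Posterior odds)
       = 5.03 / (1 + 5.03)
       = 5.03 / 6.03
       = 0.8342

The evidence increased P(H₁) from 0.4709 to 0.8342.


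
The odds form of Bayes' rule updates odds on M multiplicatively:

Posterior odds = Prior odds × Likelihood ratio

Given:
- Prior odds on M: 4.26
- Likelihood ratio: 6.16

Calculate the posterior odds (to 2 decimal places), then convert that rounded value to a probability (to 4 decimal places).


Step 1: Calculate posterior odds
Posterior odds = Prior odds × LR
               = 4.26 × 6.16
               = 26.24

Step 2: Convert to probability
P(M|E) = Posterior odds / (1 + Posterior odds)
       = 26.24 / (1 + 26.24)
       = 26.24 / 27.24
       = 0.9633

The evidence increased P(M) from 0.8099 to 0.9633.


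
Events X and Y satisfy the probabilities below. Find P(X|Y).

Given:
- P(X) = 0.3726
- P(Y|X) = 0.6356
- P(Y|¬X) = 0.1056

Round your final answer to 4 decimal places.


Bayes' theorem: P(X|Y) = P(Y|X) × P(X) / P(Y)

Step 1: Calculate P(Y) using law of total probability
P(Y) = P(Y|X)P(X) + P(Y|¬X)P(¬X)
     = 0.6356 × 0.3726 + 0.1056 × 0.6274
     = 0.23682456 + 0.06625344
     = 0.30307800

Step 2: Apply Bayes' theorem
P(X|Y) = P(Y|X) × P(X) / P(Y)
       = 0.23682456 / 0.30307800
       = 0.7814


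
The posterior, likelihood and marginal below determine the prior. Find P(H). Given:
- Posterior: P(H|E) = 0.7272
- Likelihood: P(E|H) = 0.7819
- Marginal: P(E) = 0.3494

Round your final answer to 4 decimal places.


From Bayes' theorem: P(H|E) = P(E|H) × P(H) / P(E)

Rearranging for P(H):
P(H) = P(H|E) × P(E) / P(E|H)
     = 0.7272 × 0.3494 / 0.7819
     = 0.25408368 / 0.7819
     = 0.3250


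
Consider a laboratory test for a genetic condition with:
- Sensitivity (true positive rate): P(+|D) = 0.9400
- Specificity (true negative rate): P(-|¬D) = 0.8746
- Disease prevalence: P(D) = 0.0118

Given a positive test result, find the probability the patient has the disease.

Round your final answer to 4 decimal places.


Let D = has disease, + = positive test

Given:
- P(D) = 0.0118 (prevalence)
- P(+|D) = 0.9400 (sensitivity)
- P(-|¬D) = 0.8746 (specificity)
- P(+|¬D) = 0.1254 (false positive rate = 1 - specificity)

Step 1: Find P(+)
P(+) = P(+|D)P(D) + P(+|¬D)P(¬D)
     = 0.9400 × 0.0118 + 0.1254 × 0.9882
     = 0.01109200 + 0.12392028
     = 0.13501228

Step 2: Apply Bayes' theorem for P(D|+)
P(D|+) = P(+|D)P(D) / P(+)
       = 0.01109200 / 0.13501228
       = 0.0822


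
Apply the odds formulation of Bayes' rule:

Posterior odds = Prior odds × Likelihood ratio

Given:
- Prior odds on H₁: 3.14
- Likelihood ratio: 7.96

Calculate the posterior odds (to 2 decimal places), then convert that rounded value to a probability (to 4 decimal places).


Step 1: Calculate posterior odds
Posterior odds = Prior odds × LR
               = 3.14 × 7.96
               = 24.99

Step 2: Convert to probability
P(H₁|E) = Posterior odds / (1 + Posterior odds)
       = 24.99 / (1 + 24.99)
       = 24.99 / 25.99
       = 0.9615

The evidence increased P(H₁) from 0.7585 to 0.9615.


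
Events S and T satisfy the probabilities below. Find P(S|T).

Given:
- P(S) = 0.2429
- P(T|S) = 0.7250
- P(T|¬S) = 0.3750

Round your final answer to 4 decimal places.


Bayes' theorem: P(S|T) = P(T|S) × P(S) / P(T)

Step 1: Calculate P(T) using law of total probability
P(T) = P(T|S)P(S) + P(T|¬S)P(¬S)
     = 0.7250 × 0.2429 + 0.3750 × 0.7571
     = 0.17610250 + 0.28391250
     = 0.46001500

Step 2: Apply Bayes' theorem
P(S|T) = P(T|S) × P(S) / P(T)
       = 0.17610250 / 0.46001500
       = 0.3828


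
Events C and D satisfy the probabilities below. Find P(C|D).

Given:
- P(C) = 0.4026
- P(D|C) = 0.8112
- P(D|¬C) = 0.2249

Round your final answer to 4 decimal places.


Bayes' theorem: P(C|D) = P(D|C) × P(C) / P(D)

Step 1: Calculate P(D) using law of total probability
P(D) = P(D|C)P(C) + P(D|¬C)P(¬C)
     = 0.8112 × 0.4026 + 0.2249 × 0.5974
     = 0.32658912 + 0.13435526
     = 0.46094438

Step 2: Apply Bayes' theorem
P(C|D) = P(D|C) × P(C) / P(D)
       = 0.32658912 / 0.46094438
       = 0.7085


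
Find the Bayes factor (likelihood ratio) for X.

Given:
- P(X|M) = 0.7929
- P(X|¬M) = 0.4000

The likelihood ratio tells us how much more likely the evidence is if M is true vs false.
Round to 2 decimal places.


Likelihood Ratio (LR) = P(X|M) / P(X|¬M)

LR = 0.7929 / 0.4000
   = 1.98

The evidence is 1.98 times more likely if M is true than if M is false.
Since LR > 1, the evidence supports M over ¬M.


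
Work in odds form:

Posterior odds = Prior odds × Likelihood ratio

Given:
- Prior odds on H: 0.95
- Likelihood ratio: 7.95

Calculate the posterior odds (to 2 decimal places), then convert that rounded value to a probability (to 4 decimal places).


Step 1: Calculate posterior odds
Posterior odds = Prior odds × LR
               = 0.95 × 7.95
               = 7.55

Step 2: Convert to probability
P(H|E) = Posterior odds / (1 + Posterior odds)
       = 7.55 / (1 + 7.55)
       = 7.55 / 8.55
       = 0.8830

The evidence increased P(H) from 0.4872 to 0.8830.


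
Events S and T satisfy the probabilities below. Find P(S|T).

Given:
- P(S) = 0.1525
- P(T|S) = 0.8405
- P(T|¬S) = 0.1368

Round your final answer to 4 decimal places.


Bayes' theorem: P(S|T) = P(T|S) × P(S) / P(T)

Step 1: Calculate P(T) using law of total probability
P(T) = P(T|S)P(S) + P(T|¬S)P(¬S)
     = 0.8405 × 0.1525 + 0.1368 × 0.8475
     = 0.12817625 + 0.11593800
     = 0.24411425

Step 2: Apply Bayes' theorem
P(S|T) = P(T|S) × P(S) / P(T)
       = 0.12817625 / 0.24411425
       = 0.5251


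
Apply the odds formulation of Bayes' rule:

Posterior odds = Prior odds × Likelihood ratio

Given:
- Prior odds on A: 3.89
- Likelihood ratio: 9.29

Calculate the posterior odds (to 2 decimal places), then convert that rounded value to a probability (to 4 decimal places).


Step 1: Calculate posterior odds
Posterior odds = Prior odds × LR
               = 3.89 × 9.29
               = 36.14

Step 2: Convert to probability
P(A|E) = Posterior odds / (1 + Posterior odds)
       = 36.14 / (1 + 36.14)
       = 36.14 / 37.14
       = 0.9731

The evidence increased P(A) from 0.7955 to 0.9731.


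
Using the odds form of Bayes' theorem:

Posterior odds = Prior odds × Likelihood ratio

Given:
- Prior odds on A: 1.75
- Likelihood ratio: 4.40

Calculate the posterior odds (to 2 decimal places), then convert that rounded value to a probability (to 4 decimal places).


Step 1: Calculate posterior odds
Posterior odds = Prior odds × LR
               = 1.75 × 4.40
               = 7.70

Step 2: Convert to probability
P(A|E) = Posterior odds / (1 + Posterior odds)
       = 7.70 / (1 + 7.70)
       = 7.70 / 8.70
       = 0.8851

The evidence increased P(A) from 0.6364 to 0.8851.


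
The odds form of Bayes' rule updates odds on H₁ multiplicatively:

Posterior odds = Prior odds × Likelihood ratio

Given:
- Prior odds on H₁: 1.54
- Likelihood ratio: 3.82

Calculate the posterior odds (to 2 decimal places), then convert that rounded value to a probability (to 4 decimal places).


Step 1: Calculate posterior odds
Posterior odds = Prior odds × LR
               = 1.54 × 3.82
               = 5.88

Step 2: Convert to probability
P(H₁|E) = Posterior odds / (1 + Posterior odds)
       = 5.88 / (1 + 5.88)
       = 5.88 / 6.88
       = 0.8547

The evidence increased P(H₁) from 0.6063 to 0.8547.


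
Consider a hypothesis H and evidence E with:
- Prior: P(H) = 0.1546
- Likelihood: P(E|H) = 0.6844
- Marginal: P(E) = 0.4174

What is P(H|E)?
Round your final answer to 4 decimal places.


Using Bayes' theorem:

P(H|E) = P(E|H) × P(H) / P(E)
       = 0.6844 × 0.1546 / 0.4174
       = 0.10580824 / 0.4174
       = 0.2535

The evidence strengthens our belief in H.
Prior: 0.1546 → Posterior: 0.2535


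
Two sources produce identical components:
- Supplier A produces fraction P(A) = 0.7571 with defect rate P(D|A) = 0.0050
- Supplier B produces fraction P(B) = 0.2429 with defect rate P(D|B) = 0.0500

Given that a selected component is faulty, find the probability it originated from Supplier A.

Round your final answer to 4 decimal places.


Let A = from Supplier A, D = faulty

Given:
- P(A) = 0.7571, P(B) = 0.2429
- P(D|A) = 0.0050, P(D|B) = 0.0500

Step 1: Find P(D)
P(D) = P(D|A)P(A) + P(D|B)P(B)
     = 0.0050 × 0.7571 + 0.0500 × 0.2429
     = 0.00378550 + 0.01214500
     = 0.01593050

Step 2: Apply Bayes' theorem
P(A|D) = P(D|A)P(A) / P(D)
       = 0.00378550 / 0.01593050
       = 0.2376


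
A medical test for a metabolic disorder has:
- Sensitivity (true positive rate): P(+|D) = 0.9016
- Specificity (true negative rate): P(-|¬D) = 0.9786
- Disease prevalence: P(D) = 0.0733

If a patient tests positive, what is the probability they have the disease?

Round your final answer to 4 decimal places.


Let D = has disease, + = positive test

Given:
- P(D) = 0.0733 (prevalence)
- P(+|D) = 0.9016 (sensitivity)
- P(-|¬D) = 0.9786 (specificity)
- P(+|¬D) = 0.0214 (false positive rate = 1 - specificity)

Step 1: Find P(+)
P(+) = P(+|D)P(D) + P(+|¬D)P(¬D)
     = 0.9016 × 0.0733 + 0.0214 × 0.9267
     = 0.06608728 + 0.01983138
     = 0.08591866

Step 2: Apply Bayes' theorem for P(D|+)
P(D|+) = P(+|D)P(D) / P(+)
       = 0.06608728 / 0.08591866
       = 0.7692


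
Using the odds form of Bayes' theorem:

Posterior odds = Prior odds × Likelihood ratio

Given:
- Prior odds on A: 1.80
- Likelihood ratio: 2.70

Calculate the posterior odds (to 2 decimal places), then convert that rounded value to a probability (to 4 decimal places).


Step 1: Calculate posterior odds
Posterior odds = Prior odds × LR
               = 1.80 × 2.70
               = 4.86

Step 2: Convert to probability
P(A|E) = Posterior odds / (1 + Posterior odds)
       = 4.86 / (1 + 4.86)
       = 4.86 / 5.86
       = 0.8294

The evidence increased P(A) from 0.6429 to 0.8294.


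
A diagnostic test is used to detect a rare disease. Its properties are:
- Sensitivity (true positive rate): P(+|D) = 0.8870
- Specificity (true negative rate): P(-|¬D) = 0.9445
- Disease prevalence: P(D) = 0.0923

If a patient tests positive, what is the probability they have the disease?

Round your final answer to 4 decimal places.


Let D = has disease, + = positive test

Given:
- P(D) = 0.0923 (prevalence)
- P(+|D) = 0.8870 (sensitivity)
- P(-|¬D) = 0.9445 (specificity)
- P(+|¬D) = 0.0555 (false positive rate = 1 - specificity)

Step 1: Find P(+)
P(+) = P(+|D)P(D) + P(+|¬D)P(¬D)
     = 0.8870 × 0.0923 + 0.0555 × 0.9077
     = 0.08187010 + 0.05037735
     = 0.13224745

Step 2: Apply Bayes' theorem for P(D|+)
P(D|+) = P(+|D)P(D) / P(+)
       = 0.08187010 / 0.13224745
       = 0.6191


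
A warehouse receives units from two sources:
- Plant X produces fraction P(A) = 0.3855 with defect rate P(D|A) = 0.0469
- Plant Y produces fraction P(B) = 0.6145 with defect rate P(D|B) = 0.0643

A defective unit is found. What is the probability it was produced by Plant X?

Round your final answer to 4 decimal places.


Let A = from Plant X, D = defective

Given:
- P(A) = 0.3855, P(B) = 0.6145
- P(D|A) = 0.0469, P(D|B) = 0.0643

Step 1: Find P(D)
P(D) = P(D|A)P(A) + P(D|B)P(B)
     = 0.0469 × 0.3855 + 0.0643 × 0.6145
     = 0.01807995 + 0.03951235
     = 0.05759230

Step 2: Apply Bayes' theorem
P(A|D) = P(D|A)P(A) / P(D)
       = 0.01807995 / 0.05759230
       = 0.3139


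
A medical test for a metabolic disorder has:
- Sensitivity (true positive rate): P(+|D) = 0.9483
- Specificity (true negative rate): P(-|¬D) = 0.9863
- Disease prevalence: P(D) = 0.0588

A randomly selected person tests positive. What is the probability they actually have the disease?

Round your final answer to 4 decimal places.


Let D = has disease, + = positive test

Given:
- P(D) = 0.0588 (prevalence)
- P(+|D) = 0.9483 (sensitivity)
- P(-|¬D) = 0.9863 (specificity)
- P(+|¬D) = 0.0137 (false positive rate = 1 - specificity)

Step 1: Find P(+)
P(+) = P(+|D)P(D) + P(+|¬D)P(¬D)
     = 0.9483 × 0.0588 + 0.0137 × 0.9412
     = 0.05576004 + 0.01289444
     = 0.06865448

Step 2: Apply Bayes' theorem for P(D|+)
P(D|+) = P(+|D)P(D) / P(+)
       = 0.05576004 / 0.06865448
       = 0.8122


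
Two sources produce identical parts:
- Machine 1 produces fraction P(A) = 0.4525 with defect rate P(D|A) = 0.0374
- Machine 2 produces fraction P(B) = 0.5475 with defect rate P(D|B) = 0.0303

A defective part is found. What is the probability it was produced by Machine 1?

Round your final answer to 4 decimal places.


Let A = from Machine 1, D = defective

Given:
- P(A) = 0.4525, P(B) = 0.5475
- P(D|A) = 0.0374, P(D|B) = 0.0303

Step 1: Find P(D)
P(D) = P(D|A)P(A) + P(D|B)P(B)
     = 0.0374 × 0.4525 + 0.0303 × 0.5475
     = 0.01692350 + 0.01658925
     = 0.03351275

Step 2: Apply Bayes' theorem
P(A|D) = P(D|A)P(A) / P(D)
       = 0.01692350 / 0.03351275
       = 0.5050


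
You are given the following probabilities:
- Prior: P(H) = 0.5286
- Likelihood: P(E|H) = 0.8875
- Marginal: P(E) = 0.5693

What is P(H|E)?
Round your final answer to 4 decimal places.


Using Bayes' theorem:

P(H|E) = P(E|H) × P(H) / P(E)
       = 0.8875 × 0.5286 / 0.5693
       = 0.46913250 / 0.5693
       = 0.8241

The evidence strengthens our belief in H.
Prior: 0.5286 → Posterior: 0.8241


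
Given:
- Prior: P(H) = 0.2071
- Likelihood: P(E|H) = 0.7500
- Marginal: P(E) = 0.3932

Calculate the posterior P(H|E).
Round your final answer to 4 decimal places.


Using Bayes' theorem:

P(H|E) = P(E|H) × P(H) / P(E)
       = 0.7500 × 0.2071 / 0.3932
       = 0.15532500 / 0.3932
       = 0.3950

The evidence strengthens our belief in H.
Prior: 0.2071 → Posterior: 0.3950


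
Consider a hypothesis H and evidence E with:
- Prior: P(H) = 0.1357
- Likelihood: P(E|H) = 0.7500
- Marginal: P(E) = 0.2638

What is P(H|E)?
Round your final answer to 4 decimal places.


Using Bayes' theorem:

P(H|E) = P(E|H) × P(H) / P(E)
       = 0.7500 × 0.1357 / 0.2638
       = 0.10177500 / 0.2638
       = 0.3858

The evidence strengthens our belief in H.
Prior: 0.1357 → Posterior: 0.3858


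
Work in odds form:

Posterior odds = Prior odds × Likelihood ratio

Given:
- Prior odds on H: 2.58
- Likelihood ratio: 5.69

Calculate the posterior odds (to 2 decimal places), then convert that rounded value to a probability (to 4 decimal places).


Step 1: Calculate posterior odds
Posterior odds = Prior odds × LR
               = 2.58 × 5.69
               = 14.68

Step 2: Convert to probability
P(H|E) = Posterior odds / (1 + Posterior odds)
       = 14.68 / (1 + 14.68)
       = 14.68 / 15.68
       = 0.9362

The evidence increased P(H) from 0.7207 to 0.9362.


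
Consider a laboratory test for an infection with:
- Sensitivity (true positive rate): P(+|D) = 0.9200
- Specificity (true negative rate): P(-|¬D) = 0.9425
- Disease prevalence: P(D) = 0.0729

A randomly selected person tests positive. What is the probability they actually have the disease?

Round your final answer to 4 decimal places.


Let D = has disease, + = positive test

Given:
- P(D) = 0.0729 (prevalence)
- P(+|D) = 0.9200 (sensitivity)
- P(-|¬D) = 0.9425 (specificity)
- P(+|¬D) = 0.0575 (false positive rate = 1 - specificity)

Step 1: Find P(+)
P(+) = P(+|D)P(D) + P(+|¬D)P(¬D)
     = 0.9200 × 0.0729 + 0.0575 × 0.9271
     = 0.06706800 + 0.05330825
     = 0.12037625

Step 2: Apply Bayes' theorem for P(D|+)
P(D|+) = P(+|D)P(D) / P(+)
       = 0.06706800 / 0.12037625
       = 0.5572


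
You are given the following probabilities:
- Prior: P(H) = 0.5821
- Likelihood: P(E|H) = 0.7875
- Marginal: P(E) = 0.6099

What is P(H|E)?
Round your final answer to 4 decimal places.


Using Bayes' theorem:

P(H|E) = P(E|H) × P(H) / P(E)
       = 0.7875 × 0.5821 / 0.6099
       = 0.45840375 / 0.6099
       = 0.7516

The evidence strengthens our belief in H.
Prior: 0.5821 → Posterior: 0.7516


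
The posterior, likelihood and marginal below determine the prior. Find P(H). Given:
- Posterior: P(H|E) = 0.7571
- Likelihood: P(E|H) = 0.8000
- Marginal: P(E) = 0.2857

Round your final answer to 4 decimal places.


From Bayes' theorem: P(H|E) = P(E|H) × P(H) / P(E)

Rearranging for P(H):
P(H) = P(H|E) × P(E) / P(E|H)
     = 0.7571 × 0.2857 / 0.8000
     = 0.21630347 / 0.8000
     = 0.2704


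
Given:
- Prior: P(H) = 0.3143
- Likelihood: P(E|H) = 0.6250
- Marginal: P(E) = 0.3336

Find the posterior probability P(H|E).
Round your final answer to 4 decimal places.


Using Bayes' theorem:

P(H|E) = P(E|H) × P(H) / P(E)
       = 0.6250 × 0.3143 / 0.3336
       = 0.19643750 / 0.3336
       = 0.5888

The evidence strengthens our belief in H.
Prior: 0.3143 → Posterior: 0.5888


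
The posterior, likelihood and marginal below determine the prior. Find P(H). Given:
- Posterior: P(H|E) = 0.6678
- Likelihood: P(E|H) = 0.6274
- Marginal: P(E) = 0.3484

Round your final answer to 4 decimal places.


From Bayes' theorem: P(H|E) = P(E|H) × P(H) / P(E)

Rearranging for P(H):
P(H) = P(H|E) × P(E) / P(E|H)
     = 0.6678 × 0.3484 / 0.6274
     = 0.23266152 / 0.6274
     = 0.3708


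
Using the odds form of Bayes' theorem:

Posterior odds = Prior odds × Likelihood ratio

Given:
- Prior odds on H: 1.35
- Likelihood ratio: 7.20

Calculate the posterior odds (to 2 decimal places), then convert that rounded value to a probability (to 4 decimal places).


Step 1: Calculate posterior odds
Posterior odds = Prior odds × LR
               = 1.35 × 7.20
               = 9.72

Step 2: Convert to probability
P(H|E) = Posterior odds / (1 + Posterior odds)
       = 9.72 / (1 + 9.72)
       = 9.72 / 10.72
       = 0.9067

The evidence increased P(H) from 0.5745 to 0.9067.


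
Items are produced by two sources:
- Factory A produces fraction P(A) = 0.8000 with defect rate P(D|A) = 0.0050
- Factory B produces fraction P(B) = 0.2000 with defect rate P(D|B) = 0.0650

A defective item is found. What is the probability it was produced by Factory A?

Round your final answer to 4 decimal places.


Let A = from Factory A, D = defective

Given:
- P(A) = 0.8000, P(B) = 0.2000
- P(D|A) = 0.0050, P(D|B) = 0.0650

Step 1: Find P(D)
P(D) = P(D|A)P(A) + P(D|B)P(B)
     = 0.0050 × 0.8000 + 0.0650 × 0.2000
     = 0.00400000 + 0.01300000
     = 0.01700000

Step 2: Apply Bayes' theorem
P(A|D) = P(D|A)P(A) / P(D)
       = 0.00400000 / 0.01700000
       = 0.2353


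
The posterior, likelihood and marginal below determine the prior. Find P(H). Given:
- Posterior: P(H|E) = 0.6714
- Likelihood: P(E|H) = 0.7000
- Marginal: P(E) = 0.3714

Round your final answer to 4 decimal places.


From Bayes' theorem: P(H|E) = P(E|H) × P(H) / P(E)

Rearranging for P(H):
P(H) = P(H|E) × P(E) / P(E|H)
     = 0.6714 × 0.3714 / 0.7000
     = 0.24935796 / 0.7000
     = 0.3562
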